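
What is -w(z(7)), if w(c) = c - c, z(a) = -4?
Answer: 0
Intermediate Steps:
w(c) = 0
-w(z(7)) = -1*0 = 0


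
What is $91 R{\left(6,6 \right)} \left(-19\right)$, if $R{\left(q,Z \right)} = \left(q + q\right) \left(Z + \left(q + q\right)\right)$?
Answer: $-373464$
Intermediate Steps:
$R{\left(q,Z \right)} = 2 q \left(Z + 2 q\right)$
$91 R{\left(6,6 \right)} \left(-19\right) = 91 \cdot 2 \cdot 6 \left(6 + 2 \cdot 6\right) \left(-19\right) = 91 \cdot 2 \cdot 6 \left(6 + 12\right) \left(-19\right) = 91 \cdot 2 \cdot 6 \cdot 18 \left(-19\right) = 91 \cdot 216 \left(-19\right) = 19656 \left(-19\right) = -373464$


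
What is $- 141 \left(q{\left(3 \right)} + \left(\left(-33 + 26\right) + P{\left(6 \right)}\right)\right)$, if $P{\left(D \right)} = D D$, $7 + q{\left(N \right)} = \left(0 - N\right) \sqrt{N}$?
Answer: $-3102 + 423 \sqrt{3} \approx -2369.3$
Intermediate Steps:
$q{\left(N \right)} = -7 - N^{\frac{3}{2}}$ ($q{\left(N \right)} = -7 + \left(0 - N\right) \sqrt{N} = -7 + - N \sqrt{N} = -7 - N^{\frac{3}{2}}$)
$P{\left(D \right)} = D^{2}$
$- 141 \left(q{\left(3 \right)} + \left(\left(-33 + 26\right) + P{\left(6 \right)}\right)\right) = - 141 \left(\left(-7 - 3^{\frac{3}{2}}\right) + \left(\left(-33 + 26\right) + 6^{2}\right)\right) = - 141 \left(\left(-7 - 3 \sqrt{3}\right) + \left(-7 + 36\right)\right) = - 141 \left(\left(-7 - 3 \sqrt{3}\right) + 29\right) = - 141 \left(22 - 3 \sqrt{3}\right) = -3102 + 423 \sqrt{3}$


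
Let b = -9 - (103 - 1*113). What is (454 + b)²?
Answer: 207025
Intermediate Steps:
b = 1 (b = -9 - (103 - 113) = -9 - 1*(-10) = -9 + 10 = 1)
(454 + b)² = (454 + 1)² = 455² = 207025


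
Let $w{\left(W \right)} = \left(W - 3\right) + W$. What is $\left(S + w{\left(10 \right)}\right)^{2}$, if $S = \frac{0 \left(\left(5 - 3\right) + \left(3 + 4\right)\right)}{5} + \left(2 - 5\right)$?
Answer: $196$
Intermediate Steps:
$w{\left(W \right)} = -3 + 2 W$ ($w{\left(W \right)} = \left(-3 + W\right) + W = -3 + 2 W$)
$S = -3$ ($S = 0 \left(2 + 7\right) \frac{1}{5} + \left(2 - 5\right) = 0 \cdot 9 \cdot \frac{1}{5} - 3 = 0 \cdot \frac{1}{5} - 3 = 0 - 3 = -3$)
$\left(S + w{\left(10 \right)}\right)^{2} = \left(-3 + \left(-3 + 2 \cdot 10\right)\right)^{2} = \left(-3 + \left(-3 + 20\right)\right)^{2} = \left(-3 + 17\right)^{2} = 14^{2} = 196$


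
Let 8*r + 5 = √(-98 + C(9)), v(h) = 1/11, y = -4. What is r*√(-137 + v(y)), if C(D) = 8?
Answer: I*√16566*(-5 + 3*I*√10)/88 ≈ -13.875 - 7.313*I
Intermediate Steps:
v(h) = 1/11
r = -5/8 + 3*I*√10/8 (r = -5/8 + √(-98 + 8)/8 = -5/8 + √(-90)/8 = -5/8 + (3*I*√10)/8 = -5/8 + 3*I*√10/8 ≈ -0.625 + 1.1859*I)
r*√(-137 + v(y)) = (-5/8 + 3*I*√10/8)*√(-137 + 1/11) = (-5/8 + 3*I*√10/8)*√(-1506/11) = (-5/8 + 3*I*√10/8)*(I*√16566/11) = I*√16566*(-5/8 + 3*I*√10/8)/11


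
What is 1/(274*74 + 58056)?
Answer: 1/78332 ≈ 1.2766e-5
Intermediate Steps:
1/(274*74 + 58056) = 1/(20276 + 58056) = 1/78332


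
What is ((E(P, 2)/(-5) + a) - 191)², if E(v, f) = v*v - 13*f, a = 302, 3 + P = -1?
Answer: 12769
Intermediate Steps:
P = -4 (P = -3 - 1 = -4)
E(v, f) = v² - 13*f
((E(P, 2)/(-5) + a) - 191)² = ((((-4)² - 13*2)/(-5) + 302) - 191)² = (((16 - 26)*(-⅕) + 302) - 191)² = ((-10*(-⅕) + 302) - 191)² = ((2 + 302) - 191)² = (304 - 191)² = 113² = 12769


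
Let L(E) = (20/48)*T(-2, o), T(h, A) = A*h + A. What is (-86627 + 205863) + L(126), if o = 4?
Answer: 357703/3 ≈ 1.1923e+5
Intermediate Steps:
T(h, A) = A + A*h
L(E) = -5/3 (L(E) = (20/48)*(4*(1 - 2)) = (20*(1/48))*(4*(-1)) = (5/12)*(-4) = -5/3)
(-86627 + 205863) + L(126) = (-86627 + 205863) - 5/3 = 119236 - 5/3 = 357703/3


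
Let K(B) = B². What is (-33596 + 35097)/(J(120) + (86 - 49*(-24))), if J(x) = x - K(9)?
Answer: 1501/1301 ≈ 1.1537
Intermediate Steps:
J(x) = -81 + x (J(x) = x - 1*9² = x - 1*81 = x - 81 = -81 + x)
(-33596 + 35097)/(J(120) + (86 - 49*(-24))) = (-33596 + 35097)/((-81 + 120) + (86 - 49*(-24))) = 1501/(39 + (86 + 1176)) = 1501/(39 + 1262) = 1501/1301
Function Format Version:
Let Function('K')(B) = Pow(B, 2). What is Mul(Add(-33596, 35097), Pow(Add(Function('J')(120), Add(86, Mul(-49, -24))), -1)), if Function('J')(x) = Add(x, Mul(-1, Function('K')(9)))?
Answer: Rational(1501, 1301) ≈ 1.1537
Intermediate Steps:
Function('J')(x) = Add(-81, x) (Function('J')(x) = Add(x, Mul(-1, Pow(9, 2))) = Add(x, Mul(-1, 81)) = Add(x, -81) = Add(-81, x))
Mul(Add(-33596, 35097), Pow(Add(Function('J')(120), Add(86, Mul(-49, -24))), -1)) = Mul(Add(-33596, 35097), Pow(Add(Add(-81, 120), Add(86, Mul(-49, -24))), -1)) = Mul(1501, Pow(Add(39, Add(86, 1176)), -1)) = Mul(1501, Pow(Add(39, 1262), -1)) = Mul(1501, Pow(1301, -1)) = Mul(1501, Rational(1, 1301)) = Rational(1501, 1301)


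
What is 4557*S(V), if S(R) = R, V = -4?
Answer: -18228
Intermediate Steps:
4557*S(V) = 4557*(-4) = -18228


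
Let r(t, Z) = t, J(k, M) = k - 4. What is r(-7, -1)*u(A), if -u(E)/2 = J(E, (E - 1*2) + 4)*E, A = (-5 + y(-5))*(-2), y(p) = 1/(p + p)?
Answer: 22134/25 ≈ 885.36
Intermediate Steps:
J(k, M) = -4 + k
y(p) = 1/(2*p)
A = 51/5 (A = (-5 + (½)/(-5))*(-2) = (-5 + (½)*(-⅕))*(-2) = (-5 - ⅒)*(-2) = -51/10*(-2) = 51/5 ≈ 10.200)
u(E) = -2*E*(-4 + E) (u(E) = -2*(-4 + E)*E = -2*E*(-4 + E))
r(-7, -1)*u(A) = -14*51*(4 - 1*51/5)/5 = -14*51*(4 - 51/5)/5 = -14*51*(-31)/(5*5) = -7*(-3162/25) = 22134/25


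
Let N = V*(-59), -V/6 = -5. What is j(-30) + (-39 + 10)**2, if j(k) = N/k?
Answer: 900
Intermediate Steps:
V = 30 (V = -6*(-5) = 30)
N = -1770 (N = 30*(-59) = -1770)
j(k) = -1770/k
j(-30) + (-39 + 10)**2 = -1770/(-30) + (-39 + 10)**2 = -1770*(-1/30) + (-29)**2 = 59 + 841 = 900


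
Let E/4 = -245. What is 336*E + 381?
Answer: -328899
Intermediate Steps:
E = -980 (E = 4*(-245) = -980)
336*E + 381 = 336*(-980) + 381 = -329280 + 381 = -328899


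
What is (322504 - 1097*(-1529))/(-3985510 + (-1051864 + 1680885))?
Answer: -1999817/3356489 ≈ -0.59581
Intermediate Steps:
(322504 - 1097*(-1529))/(-3985510 + (-1051864 + 1680885)) = (322504 + 1677313)/(-3985510 + 629021) = 1999817/(-3356489) = 1999817*(-1/3356489) = -1999817/3356489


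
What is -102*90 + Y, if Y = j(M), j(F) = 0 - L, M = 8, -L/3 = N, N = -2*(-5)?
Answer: -9150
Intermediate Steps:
N = 10
L = -30 (L = -3*10 = -30)
j(F) = 30 (j(F) = 0 - 1*(-30) = 0 + 30 = 30)
Y = 30
-102*90 + Y = -102*90 + 30 = -9180 + 30 = -9150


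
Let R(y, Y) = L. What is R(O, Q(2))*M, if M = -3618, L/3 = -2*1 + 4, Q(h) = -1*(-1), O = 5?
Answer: -21708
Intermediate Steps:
Q(h) = 1
L = 6 (L = 3*(-2*1 + 4) = 3*(-2 + 4) = 3*2 = 6)
R(y, Y) = 6
R(O, Q(2))*M = 6*(-3618) = -21708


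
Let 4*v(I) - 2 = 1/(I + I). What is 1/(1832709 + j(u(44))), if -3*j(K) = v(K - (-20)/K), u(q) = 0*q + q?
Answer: 11736/21508670857 ≈ 5.4564e-7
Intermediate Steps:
v(I) = 1/2 + 1/(8*I) (v(I) = 1/2 + 1/(4*(I + I)) = 1/2 + 1/(4*((2*I))) = 1/2 + (1/(2*I))/4 = 1/2 + 1/(8*I))
u(q) = q (u(q) = 0 + q = q)
j(K) = -(1 + 4*K + 80/K)/(24*(K + 20/K)) (j(K) = -(1 + 4*(K - (-20)/K))/(24*(K - (-20)/K)) = -(1 + 4*(K + 20/K))/(24*(K + 20/K)) = -(1 + (4*K + 80/K))/(24*(K + 20/K)) = -(1 + 4*K + 80/K)/(24*(K + 20/K)))
1/(1832709 + j(u(44))) = 1/(1832709 + (-80 - 1*44 - 4*44**2)/(24*(20 + 44**2))) = 1/(1832709 + (-80 - 44 - 4*1936)/(24*(20 + 1936))) = 1/(1832709 + (1/24)*(-80 - 44 - 7744)/1956) = 1/(1832709 + (1/24)*(1/1956)*(-7868)) = 1/(1832709 - 1967/11736) = 1/(21508670857/11736) = 11736/21508670857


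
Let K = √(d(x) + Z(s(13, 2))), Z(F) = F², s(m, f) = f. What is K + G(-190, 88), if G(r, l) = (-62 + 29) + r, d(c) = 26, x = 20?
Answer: -223 + √30 ≈ -217.52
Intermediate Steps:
K = √30 (K = √(26 + 2²) = √(26 + 4) = √30 ≈ 5.4772)
G(r, l) = -33 + r
K + G(-190, 88) = √30 + (-33 - 190) = √30 - 223 = -223 + √30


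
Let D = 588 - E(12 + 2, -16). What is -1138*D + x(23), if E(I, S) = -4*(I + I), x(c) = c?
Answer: -796577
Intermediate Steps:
E(I, S) = -8*I
D = 700 (D = 588 - (-8)*(12 + 2) = 588 - (-8)*14 = 588 - 1*(-112) = 588 + 112 = 700)
-1138*D + x(23) = -1138*700 + 23 = -796600 + 23 = -796577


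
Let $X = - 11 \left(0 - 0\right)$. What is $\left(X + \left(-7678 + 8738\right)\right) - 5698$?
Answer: $-4638$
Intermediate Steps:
$X = 0$ ($X = - 11 \left(0 + 0\right) = \left(-11\right) 0 = 0$)
$\left(X + \left(-7678 + 8738\right)\right) - 5698 = \left(0 + \left(-7678 + 8738\right)\right) - 5698 = \left(0 + 1060\right) - 5698 = 1060 - 5698 = -4638$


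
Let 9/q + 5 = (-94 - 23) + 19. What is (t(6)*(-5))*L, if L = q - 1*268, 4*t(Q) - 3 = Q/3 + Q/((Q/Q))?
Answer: 1518715/412 ≈ 3686.2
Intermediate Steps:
q = -9/103 (q = 9/(-5 + ((-94 - 23) + 19)) = 9/(-5 + (-117 + 19)) = 9/(-5 - 98) = 9/(-103) = 9*(-1/103) = -9/103 ≈ -0.087379)
t(Q) = ¾ + Q/3 (t(Q) = ¾ + (Q/3 + Q/((Q/Q)))/4 = ¾ + (Q*(⅓) + Q/1)/4 = ¾ + (Q/3 + Q*1)/4 = ¾ + (Q/3 + Q)/4 = ¾ + (4*Q/3)/4 = ¾ + Q/3)
L = -27613/103 (L = -9/103 - 1*268 = -9/103 - 268 = -27613/103 ≈ -268.09)
(t(6)*(-5))*L = ((¾ + (⅓)*6)*(-5))*(-27613/103) = ((¾ + 2)*(-5))*(-27613/103) = ((11/4)*(-5))*(-27613/103) = -55/4*(-27613/103) = 1518715/412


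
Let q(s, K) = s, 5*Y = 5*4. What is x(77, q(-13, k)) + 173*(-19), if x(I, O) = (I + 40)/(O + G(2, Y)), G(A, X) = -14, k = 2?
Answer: -9874/3 ≈ -3291.3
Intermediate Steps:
Y = 4 (Y = (5*4)/5 = (⅕)*20 = 4)
x(I, O) = (40 + I)/(-14 + O) (x(I, O) = (I + 40)/(O - 14) = (40 + I)/(-14 + O))
x(77, q(-13, k)) + 173*(-19) = (40 + 77)/(-14 - 13) + 173*(-19) = 117/(-27) - 3287 = -1/27*117 - 3287 = -13/3 - 3287 = -9874/3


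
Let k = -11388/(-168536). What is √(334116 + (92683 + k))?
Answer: 7*√15462964675558/42134 ≈ 653.30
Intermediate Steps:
k = 2847/42134 (k = -11388*(-1/168536) = 2847/42134 ≈ 0.067570)
√(334116 + (92683 + k)) = √(334116 + (92683 + 2847/42134)) = √(334116 + 3905108369/42134) = √(17982751913/42134) = 7*√15462964675558/42134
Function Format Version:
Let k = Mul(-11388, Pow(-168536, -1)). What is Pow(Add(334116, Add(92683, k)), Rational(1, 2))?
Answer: Mul(Rational(7, 42134), Pow(15462964675558, Rational(1, 2))) ≈ 653.30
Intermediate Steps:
k = Rational(2847, 42134) (k = Mul(-11388, Rational(-1, 168536)) = Rational(2847, 42134) ≈ 0.067570)
Pow(Add(334116, Add(92683, k)), Rational(1, 2)) = Pow(Add(334116, Add(92683, Rational(2847, 42134))), Rational(1, 2)) = Pow(Add(334116, Rational(3905108369, 42134)), Rational(1, 2)) = Pow(Rational(17982751913, 42134), Rational(1, 2)) = Mul(Rational(7, 42134), Pow(15462964675558, Rational(1, 2)))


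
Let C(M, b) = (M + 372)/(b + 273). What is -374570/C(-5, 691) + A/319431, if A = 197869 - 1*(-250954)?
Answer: -115341731243839/117231177 ≈ -9.8388e+5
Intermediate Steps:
C(M, b) = (372 + M)/(273 + b)
A = 448823 (A = 197869 + 250954 = 448823)
-374570/C(-5, 691) + A/319431 = -374570*(273 + 691)/(372 - 5) + 448823/319431 = -374570/(367/964) + 448823*(1/319431) = -374570/((1/964)*367) + 448823/319431 = -374570/367/964 + 448823/319431 = -374570*964/367 + 448823/319431 = -361085480/367 + 448823/319431 = -115341731243839/117231177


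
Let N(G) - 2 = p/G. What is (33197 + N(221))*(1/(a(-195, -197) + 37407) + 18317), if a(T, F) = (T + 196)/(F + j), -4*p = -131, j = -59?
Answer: 5147855545019711741/8465352844 ≈ 6.0811e+8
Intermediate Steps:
p = 131/4 (p = -¼*(-131) = 131/4 ≈ 32.750)
a(T, F) = (196 + T)/(-59 + F) (a(T, F) = (T + 196)/(F - 59) = (196 + T)/(-59 + F))
N(G) = 2 + 131/(4*G)
(33197 + N(221))*(1/(a(-195, -197) + 37407) + 18317) = (33197 + (2 + (131/4)/221))*(1/((196 - 195)/(-59 - 197) + 37407) + 18317) = (33197 + (2 + (131/4)*(1/221)))*(1/(1/(-256) + 37407) + 18317) = (33197 + (2 + 131/884))*(1/(-1/256*1 + 37407) + 18317) = (33197 + 1899/884)*(1/(-1/256 + 37407) + 18317) = 29348047*(1/(9576191/256) + 18317)/884 = 29348047*(256/9576191 + 18317)/884 = (29348047/884)*(175407090803/9576191) = 5147855545019711741/8465352844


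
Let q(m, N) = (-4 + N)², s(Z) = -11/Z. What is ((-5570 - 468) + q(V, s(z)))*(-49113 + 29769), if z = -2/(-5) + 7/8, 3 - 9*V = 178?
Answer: 98590577696/867 ≈ 1.1371e+8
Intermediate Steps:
V = -175/9 (V = ⅓ - ⅑*178 = ⅓ - 178/9 = -175/9 ≈ -19.444)
z = 51/40 (z = -2*(-⅕) + 7*(⅛) = ⅖ + 7/8 = 51/40 ≈ 1.2750)
((-5570 - 468) + q(V, s(z)))*(-49113 + 29769) = ((-5570 - 468) + (-4 - 11/51/40)²)*(-49113 + 29769) = (-6038 + (-4 - 11*40/51)²)*(-19344) = (-6038 + (-4 - 440/51)²)*(-19344) = (-6038 + (-644/51)²)*(-19344) = (-6038 + 414736/2601)*(-19344) = -15290102/2601*(-19344) = 98590577696/867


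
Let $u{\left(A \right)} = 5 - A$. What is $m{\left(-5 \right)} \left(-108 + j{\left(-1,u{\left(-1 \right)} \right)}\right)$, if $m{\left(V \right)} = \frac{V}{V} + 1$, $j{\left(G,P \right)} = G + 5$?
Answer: $-208$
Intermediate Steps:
$j{\left(G,P \right)} = 5 + G$
$m{\left(V \right)} = 2$ ($m{\left(V \right)} = 1 + 1 = 2$)
$m{\left(-5 \right)} \left(-108 + j{\left(-1,u{\left(-1 \right)} \right)}\right) = 2 \left(-108 + \left(5 - 1\right)\right) = 2 \left(-108 + 4\right) = 2 \left(-104\right) = -208$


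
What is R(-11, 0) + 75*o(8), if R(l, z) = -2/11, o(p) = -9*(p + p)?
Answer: -118802/11 ≈ -10800.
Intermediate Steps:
o(p) = -18*p
R(l, z) = -2/11 (R(l, z) = -2*1/11 = -2/11)
R(-11, 0) + 75*o(8) = -2/11 + 75*(-18*8) = -2/11 + 75*(-144) = -2/11 - 10800 = -118802/11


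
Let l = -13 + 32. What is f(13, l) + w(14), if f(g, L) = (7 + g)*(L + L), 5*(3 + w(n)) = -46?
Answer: 3739/5 ≈ 747.80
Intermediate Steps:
w(n) = -61/5 (w(n) = -3 + (⅕)*(-46) = -3 - 46/5 = -61/5)
l = 19
f(g, L) = 2*L*(7 + g) (f(g, L) = (7 + g)*(2*L) = 2*L*(7 + g))
f(13, l) + w(14) = 2*19*(7 + 13) - 61/5 = 2*19*20 - 61/5 = 760 - 61/5 = 3739/5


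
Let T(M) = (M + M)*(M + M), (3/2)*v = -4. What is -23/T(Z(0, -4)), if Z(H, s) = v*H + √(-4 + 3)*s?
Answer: 23/64 ≈ 0.35938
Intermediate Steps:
v = -8/3 (v = (⅔)*(-4) = -8/3 ≈ -2.6667)
Z(H, s) = -8*H/3 + I*s (Z(H, s) = -8*H/3 + √(-4 + 3)*s = -8*H/3 + √(-1)*s = -8*H/3 + I*s)
T(M) = 4*M² (T(M) = (2*M)*(2*M) = 4*M²)
-23/T(Z(0, -4)) = -23*1/(4*(-8/3*0 + I*(-4))²) = -23*1/(4*(0 - 4*I)²) = -23/(4*(-4*I)²) = -23/(4*(-16)) = -23/(-64) = -23*(-1/64) = 23/64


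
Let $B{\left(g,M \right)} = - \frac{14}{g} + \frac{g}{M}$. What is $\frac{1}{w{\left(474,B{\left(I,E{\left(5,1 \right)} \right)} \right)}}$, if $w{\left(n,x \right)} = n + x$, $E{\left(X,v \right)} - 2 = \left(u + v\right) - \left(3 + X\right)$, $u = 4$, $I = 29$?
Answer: $\frac{29}{12891} \approx 0.0022496$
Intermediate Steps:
$E{\left(X,v \right)} = 3 + v - X$ ($E{\left(X,v \right)} = 2 - \left(-1 + X - v\right) = 2 + \left(1 + v - X\right) = 3 + v - X$)
$\frac{1}{w{\left(474,B{\left(I,E{\left(5,1 \right)} \right)} \right)}} = \frac{1}{474 + \left(- \frac{14}{29} + \frac{29}{3 + 1 - 5}\right)} = \frac{1}{474 + \left(\left(-14\right) \frac{1}{29} + \frac{29}{3 + 1 - 5}\right)} = \frac{1}{474 + \left(- \frac{14}{29} + \frac{29}{-1}\right)} = \frac{1}{474 + \left(- \frac{14}{29} + 29 \left(-1\right)\right)} = \frac{1}{474 - \frac{855}{29}} = \frac{1}{\frac{12891}{29}} = \frac{29}{12891}$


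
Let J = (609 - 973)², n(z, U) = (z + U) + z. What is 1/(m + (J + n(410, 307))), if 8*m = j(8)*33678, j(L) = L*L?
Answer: 1/403047 ≈ 2.4811e-6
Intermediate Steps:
j(L) = L²
n(z, U) = U + 2*z (n(z, U) = (U + z) + z = U + 2*z)
J = 132496 (J = (-364)² = 132496)
m = 269424 (m = (8²*33678)/8 = (64*33678)/8 = (⅛)*2155392 = 269424)
1/(m + (J + n(410, 307))) = 1/(269424 + (132496 + (307 + 2*410))) = 1/(269424 + (132496 + (307 + 820))) = 1/(269424 + (132496 + 1127)) = 1/(269424 + 133623) = 1/403047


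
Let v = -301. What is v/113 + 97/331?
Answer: -88670/37403 ≈ -2.3707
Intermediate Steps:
v/113 + 97/331 = -301/113 + 97/331 = -88670/37403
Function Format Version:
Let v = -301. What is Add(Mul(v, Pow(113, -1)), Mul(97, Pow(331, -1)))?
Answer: Rational(-88670, 37403) ≈ -2.3707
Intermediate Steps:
Add(Mul(v, Pow(113, -1)), Mul(97, Pow(331, -1))) = Add(Mul(-301, Pow(113, -1)), Mul(97, Pow(331, -1))) = Add(Mul(-301, Rational(1, 113)), Mul(97, Rational(1, 331))) = Add(Rational(-301, 113), Rational(97, 331)) = Rational(-88670, 37403)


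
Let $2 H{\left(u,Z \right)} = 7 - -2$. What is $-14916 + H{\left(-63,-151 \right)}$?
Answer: $- \frac{29823}{2} \approx -14912.0$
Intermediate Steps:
$H{\left(u,Z \right)} = \frac{9}{2}$ ($H{\left(u,Z \right)} = \frac{7 - -2}{2} = \frac{7 + 2}{2} = \frac{1}{2} \cdot 9 = \frac{9}{2}$)
$-14916 + H{\left(-63,-151 \right)} = -14916 + \frac{9}{2} = - \frac{29823}{2}$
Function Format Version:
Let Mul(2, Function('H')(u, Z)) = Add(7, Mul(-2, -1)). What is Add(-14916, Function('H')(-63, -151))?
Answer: Rational(-29823, 2) ≈ -14912.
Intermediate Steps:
Function('H')(u, Z) = Rational(9, 2) (Function('H')(u, Z) = Mul(Rational(1, 2), Add(7, Mul(-2, -1))) = Mul(Rational(1, 2), Add(7, 2)) = Mul(Rational(1, 2), 9) = Rational(9, 2))
Add(-14916, Function('H')(-63, -151)) = Add(-14916, Rational(9, 2)) = Rational(-29823, 2)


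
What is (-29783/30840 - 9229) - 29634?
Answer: -1198564703/30840 ≈ -38864.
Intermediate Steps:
(-29783/30840 - 9229) - 29634 = -284652143/30840 - 29634 = -1198564703/30840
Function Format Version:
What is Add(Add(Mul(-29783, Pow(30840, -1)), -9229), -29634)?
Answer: Rational(-1198564703, 30840) ≈ -38864.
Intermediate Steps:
Add(Add(Mul(-29783, Pow(30840, -1)), -9229), -29634) = Add(Add(Mul(-29783, Rational(1, 30840)), -9229), -29634) = Add(Add(Rational(-29783, 30840), -9229), -29634) = Add(Rational(-284652143, 30840), -29634) = Rational(-1198564703, 30840)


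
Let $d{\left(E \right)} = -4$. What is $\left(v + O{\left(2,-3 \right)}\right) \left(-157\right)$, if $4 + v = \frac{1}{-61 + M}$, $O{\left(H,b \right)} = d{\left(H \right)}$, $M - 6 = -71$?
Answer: $\frac{158413}{126} \approx 1257.2$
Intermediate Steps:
$M = -65$ ($M = 6 - 71 = -65$)
$O{\left(H,b \right)} = -4$
$v = - \frac{505}{126}$ ($v = -4 + \frac{1}{-61 - 65} = -4 + \frac{1}{-126} = -4 - \frac{1}{126} = - \frac{505}{126} \approx -4.0079$)
$\left(v + O{\left(2,-3 \right)}\right) \left(-157\right) = \left(- \frac{505}{126} - 4\right) \left(-157\right) = \left(- \frac{1009}{126}\right) \left(-157\right) = \frac{158413}{126}$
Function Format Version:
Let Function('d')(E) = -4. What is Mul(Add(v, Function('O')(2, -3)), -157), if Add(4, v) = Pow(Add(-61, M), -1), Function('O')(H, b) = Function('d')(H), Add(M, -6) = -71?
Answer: Rational(158413, 126) ≈ 1257.2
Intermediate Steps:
M = -65 (M = Add(6, -71) = -65)
Function('O')(H, b) = -4
v = Rational(-505, 126) (v = Add(-4, Pow(Add(-61, -65), -1)) = Add(-4, Pow(-126, -1)) = Add(-4, Rational(-1, 126)) = Rational(-505, 126) ≈ -4.0079)
Mul(Add(v, Function('O')(2, -3)), -157) = Mul(Add(Rational(-505, 126), -4), -157) = Mul(Rational(-1009, 126), -157) = Rational(158413, 126)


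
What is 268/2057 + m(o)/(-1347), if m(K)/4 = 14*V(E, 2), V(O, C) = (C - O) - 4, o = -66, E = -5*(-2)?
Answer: 581100/923593 ≈ 0.62917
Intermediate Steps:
E = 10
V(O, C) = -4 + C - O
m(K) = -672 (m(K) = 4*(14*(-4 + 2 - 1*10)) = 4*(14*(-4 + 2 - 10)) = 4*(14*(-12)) = 4*(-168) = -672)
268/2057 + m(o)/(-1347) = 268/2057 - 672/(-1347) = 268*(1/2057) - 672*(-1/1347) = 268/2057 + 224/449 = 581100/923593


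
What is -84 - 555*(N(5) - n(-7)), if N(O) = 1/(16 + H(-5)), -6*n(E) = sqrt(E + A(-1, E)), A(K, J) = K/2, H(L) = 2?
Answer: -689/6 - 185*I*sqrt(30)/4 ≈ -114.83 - 253.32*I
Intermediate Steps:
A(K, J) = K/2 (A(K, J) = K*(1/2) = K/2)
n(E) = -sqrt(-1/2 + E)/6 (n(E) = -sqrt(E + (1/2)*(-1))/6 = -sqrt(E - 1/2)/6 = -sqrt(-1/2 + E)/6)
N(O) = 1/18 (N(O) = 1/(16 + 2) = 1/18)
-84 - 555*(N(5) - n(-7)) = -84 - 555*(1/18 - (-1)*sqrt(-2 + 4*(-7))/12) = -84 - 555*(1/18 - (-1)*sqrt(-2 - 28)/12) = -84 - 555*(1/18 - (-1)*sqrt(-30)/12) = -84 - 555*(1/18 - (-1)*I*sqrt(30)/12) = -84 - 555*(1/18 + I*sqrt(30)/12) = -84 + (-185/6 - 185*I*sqrt(30)/4) = -689/6 - 185*I*sqrt(30)/4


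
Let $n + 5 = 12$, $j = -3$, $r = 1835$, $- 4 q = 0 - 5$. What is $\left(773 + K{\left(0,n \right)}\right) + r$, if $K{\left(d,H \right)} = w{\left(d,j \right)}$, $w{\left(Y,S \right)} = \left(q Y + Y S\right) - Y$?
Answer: $2608$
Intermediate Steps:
$q = \frac{5}{4}$ ($q = - \frac{0 - 5}{4} = \left(- \frac{1}{4}\right) \left(-5\right) = \frac{5}{4} \approx 1.25$)
$n = 7$ ($n = -5 + 12 = 7$)
$w{\left(Y,S \right)} = \frac{Y}{4} + S Y$ ($w{\left(Y,S \right)} = \left(\frac{5 Y}{4} + Y S\right) - Y = \left(\frac{5 Y}{4} + S Y\right) - Y = \frac{Y}{4} + S Y$)
$K{\left(d,H \right)} = - \frac{11 d}{4}$ ($K{\left(d,H \right)} = d \left(\frac{1}{4} - 3\right) = d \left(- \frac{11}{4}\right) = - \frac{11 d}{4}$)
$\left(773 + K{\left(0,n \right)}\right) + r = \left(773 - 0\right) + 1835 = \left(773 + 0\right) + 1835 = 773 + 1835 = 2608$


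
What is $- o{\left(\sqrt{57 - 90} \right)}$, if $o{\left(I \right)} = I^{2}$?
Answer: $33$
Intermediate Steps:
$- o{\left(\sqrt{57 - 90} \right)} = - \left(\sqrt{57 - 90}\right)^{2} = - \left(\sqrt{-33}\right)^{2} = - \left(i \sqrt{33}\right)^{2} = \left(-1\right) \left(-33\right) = 33$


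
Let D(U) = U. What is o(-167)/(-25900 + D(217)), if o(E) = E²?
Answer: -27889/25683 ≈ -1.0859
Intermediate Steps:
o(-167)/(-25900 + D(217)) = (-167)²/(-25900 + 217) = 27889/(-25683) = 27889*(-1/25683) = -27889/25683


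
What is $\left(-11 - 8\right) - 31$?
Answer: $-50$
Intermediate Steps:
$\left(-11 - 8\right) - 31 = -19 - 31 = -50$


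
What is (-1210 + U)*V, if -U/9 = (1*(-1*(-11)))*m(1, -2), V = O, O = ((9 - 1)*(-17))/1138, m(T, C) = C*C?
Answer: 109208/569 ≈ 191.93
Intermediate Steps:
m(T, C) = C²
O = -68/569 (O = (8*(-17))*(1/1138) = -136*1/1138 = -68/569 ≈ -0.11951)
V = -68/569 ≈ -0.11951
U = -396 (U = -9*1*(-1*(-11))*(-2)² = -9*1*11*4 = -99*4 = -9*44 = -396)
(-1210 + U)*V = (-1210 - 396)*(-68/569) = -1606*(-68/569) = 109208/569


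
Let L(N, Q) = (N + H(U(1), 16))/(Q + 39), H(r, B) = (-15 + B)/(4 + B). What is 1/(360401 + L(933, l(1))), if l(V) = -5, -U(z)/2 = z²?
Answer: 680/245091341 ≈ 2.7745e-6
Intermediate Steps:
U(z) = -2*z²
H(r, B) = (-15 + B)/(4 + B)
L(N, Q) = (1/20 + N)/(39 + Q) (L(N, Q) = (N + (-15 + 16)/(4 + 16))/(Q + 39) = (N + 1/20)/(39 + Q) = (1/20 + N)/(39 + Q))
1/(360401 + L(933, l(1))) = 1/(360401 + (1/20 + 933)/(39 - 5)) = 1/(360401 + (18661/20)/34) = 1/(360401 + (1/34)*(18661/20)) = 1/(360401 + 18661/680) = 1/(245091341/680) = 680/245091341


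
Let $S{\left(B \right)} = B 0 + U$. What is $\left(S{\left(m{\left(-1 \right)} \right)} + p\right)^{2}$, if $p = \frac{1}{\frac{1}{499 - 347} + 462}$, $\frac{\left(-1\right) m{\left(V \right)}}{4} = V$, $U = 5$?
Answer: $\frac{123395530729}{4931550625} \approx 25.022$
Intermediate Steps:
$m{\left(V \right)} = - 4 V$
$p = \frac{152}{70225}$ ($p = \frac{1}{\frac{1}{152} + 462} = \frac{1}{\frac{70225}{152}} = \frac{152}{70225} \approx 0.0021645$)
$S{\left(B \right)} = 5$ ($S{\left(B \right)} = B 0 + 5 = 0 + 5 = 5$)
$\left(S{\left(m{\left(-1 \right)} \right)} + p\right)^{2} = \left(5 + \frac{152}{70225}\right)^{2} = \left(\frac{351277}{70225}\right)^{2} = \frac{123395530729}{4931550625}$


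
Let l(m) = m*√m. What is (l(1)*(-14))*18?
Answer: -252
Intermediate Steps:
l(m) = m^(3/2)
(l(1)*(-14))*18 = (1^(3/2)*(-14))*18 = (1*(-14))*18 = -14*18 = -252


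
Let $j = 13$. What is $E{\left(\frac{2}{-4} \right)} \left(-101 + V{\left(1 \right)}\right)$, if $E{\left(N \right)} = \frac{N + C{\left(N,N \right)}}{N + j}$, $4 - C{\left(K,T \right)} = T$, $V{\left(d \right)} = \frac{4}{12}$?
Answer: $- \frac{2416}{75} \approx -32.213$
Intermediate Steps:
$V{\left(d \right)} = \frac{1}{3}$ ($V{\left(d \right)} = 4 \cdot \frac{1}{12} = \frac{1}{3}$)
$C{\left(K,T \right)} = 4 - T$
$E{\left(N \right)} = \frac{4}{13 + N}$ ($E{\left(N \right)} = \frac{N - \left(-4 + N\right)}{N + 13} = \frac{4}{13 + N}$)
$E{\left(\frac{2}{-4} \right)} \left(-101 + V{\left(1 \right)}\right) = \frac{4}{13 + \frac{2}{-4}} \left(-101 + \frac{1}{3}\right) = \frac{4}{13 + 2 \left(- \frac{1}{4}\right)} \left(- \frac{302}{3}\right) = \frac{4}{13 - \frac{1}{2}} \left(- \frac{302}{3}\right) = \frac{4}{\frac{25}{2}} \left(- \frac{302}{3}\right) = 4 \cdot \frac{2}{25} \left(- \frac{302}{3}\right) = \frac{8}{25} \left(- \frac{302}{3}\right) = - \frac{2416}{75}$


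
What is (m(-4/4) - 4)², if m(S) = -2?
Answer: 36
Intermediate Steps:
(m(-4/4) - 4)² = (-2 - 4)² = (-6)² = 36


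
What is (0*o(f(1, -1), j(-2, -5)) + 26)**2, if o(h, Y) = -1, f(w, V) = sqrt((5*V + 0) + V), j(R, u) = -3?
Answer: 676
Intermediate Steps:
f(w, V) = sqrt(6)*sqrt(V) (f(w, V) = sqrt(5*V + V) = sqrt(6*V) = sqrt(6)*sqrt(V))
(0*o(f(1, -1), j(-2, -5)) + 26)**2 = (0*(-1) + 26)**2 = (0 + 26)**2 = 26**2 = 676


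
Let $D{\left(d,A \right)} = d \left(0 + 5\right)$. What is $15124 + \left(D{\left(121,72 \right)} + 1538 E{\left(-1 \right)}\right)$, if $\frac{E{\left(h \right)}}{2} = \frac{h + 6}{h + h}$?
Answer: $8039$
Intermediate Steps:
$D{\left(d,A \right)} = 5 d$ ($D{\left(d,A \right)} = d 5 = 5 d$)
$E{\left(h \right)} = \frac{6 + h}{h}$ ($E{\left(h \right)} = 2 \frac{h + 6}{h + h} = 2 \frac{6 + h}{2 h} = \frac{6 + h}{h}$)
$15124 + \left(D{\left(121,72 \right)} + 1538 E{\left(-1 \right)}\right) = 15124 + \left(5 \cdot 121 + 1538 \frac{6 - 1}{-1}\right) = 15124 + \left(605 + 1538 \left(\left(-1\right) 5\right)\right) = 15124 + \left(605 + 1538 \left(-5\right)\right) = 15124 + \left(605 - 7690\right) = 15124 - 7085 = 8039$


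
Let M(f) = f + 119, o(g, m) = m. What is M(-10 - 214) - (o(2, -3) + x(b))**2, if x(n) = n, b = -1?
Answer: -121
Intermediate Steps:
M(f) = 119 + f
M(-10 - 214) - (o(2, -3) + x(b))**2 = (119 + (-10 - 214)) - (-3 - 1)**2 = (119 - 224) - 1*(-4)**2 = -105 - 1*16 = -105 - 16 = -121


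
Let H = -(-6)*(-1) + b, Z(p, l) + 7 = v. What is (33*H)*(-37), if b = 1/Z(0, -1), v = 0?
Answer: 52503/7 ≈ 7500.4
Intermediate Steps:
Z(p, l) = -7 (Z(p, l) = -7 + 0 = -7)
b = -1/7 (b = 1/(-7) = -1/7 ≈ -0.14286)
H = -43/7 (H = -(-6)*(-1) - 1/7 = -3*2 - 1/7 = -6 - 1/7 = -43/7 ≈ -6.1429)
(33*H)*(-37) = (33*(-43/7))*(-37) = -1419/7*(-37) = 52503/7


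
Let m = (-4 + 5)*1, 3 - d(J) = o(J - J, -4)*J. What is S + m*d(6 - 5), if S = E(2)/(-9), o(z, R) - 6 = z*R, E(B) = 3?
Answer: -10/3 ≈ -3.3333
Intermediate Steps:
o(z, R) = 6 + R*z (o(z, R) = 6 + z*R = 6 + R*z)
d(J) = 3 - 6*J (d(J) = 3 - (6 - 4*(J - J))*J = 3 - (6 - 4*0)*J = 3 - (6 + 0)*J = 3 - 6*J)
S = -1/3 (S = 3/(-9) = 3*(-1/9) = -1/3 ≈ -0.33333)
m = 1 (m = 1*1 = 1)
S + m*d(6 - 5) = -1/3 + 1*(3 - 6*(6 - 5)) = -1/3 + 1*(3 - 6*1) = -1/3 + 1*(3 - 6) = -1/3 + 1*(-3) = -1/3 - 3 = -10/3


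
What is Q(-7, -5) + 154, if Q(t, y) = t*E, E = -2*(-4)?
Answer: 98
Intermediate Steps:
E = 8
Q(t, y) = 8*t (Q(t, y) = t*8 = 8*t)
Q(-7, -5) + 154 = 8*(-7) + 154 = -56 + 154 = 98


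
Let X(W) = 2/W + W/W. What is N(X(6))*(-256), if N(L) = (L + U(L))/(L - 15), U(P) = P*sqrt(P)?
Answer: 1024/41 + 2048*sqrt(3)/123 ≈ 53.815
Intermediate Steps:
X(W) = 1 + 2/W (X(W) = 2/W + 1 = 1 + 2/W)
U(P) = P**(3/2)
N(L) = (L + L**(3/2))/(-15 + L) (N(L) = (L + L**(3/2))/(L - 15) = (L + L**(3/2))/(-15 + L))
N(X(6))*(-256) = (((2 + 6)/6 + ((2 + 6)/6)**(3/2))/(-15 + (2 + 6)/6))*(-256) = (((1/6)*8 + ((1/6)*8)**(3/2))/(-15 + (1/6)*8))*(-256) = ((4/3 + (4/3)**(3/2))/(-15 + 4/3))*(-256) = ((4/3 + 8*sqrt(3)/9)/(-41/3))*(-256) = -3*(4/3 + 8*sqrt(3)/9)/41*(-256) = (-4/41 - 8*sqrt(3)/123)*(-256) = 1024/41 + 2048*sqrt(3)/123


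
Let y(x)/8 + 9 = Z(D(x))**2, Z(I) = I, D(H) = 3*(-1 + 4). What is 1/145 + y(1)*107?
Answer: 8936641/145 ≈ 61632.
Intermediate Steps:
D(H) = 9 (D(H) = 3*3 = 9)
y(x) = 576 (y(x) = -72 + 8*9**2 = -72 + 8*81 = -72 + 648 = 576)
1/145 + y(1)*107 = 1/145 + 576*107 = 1/145 + 61632 = 8936641/145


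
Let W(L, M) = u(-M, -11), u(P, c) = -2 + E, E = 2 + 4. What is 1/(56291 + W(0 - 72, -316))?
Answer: 1/56295 ≈ 1.7764e-5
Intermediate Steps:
E = 6
u(P, c) = 4 (u(P, c) = -2 + 6 = 4)
W(L, M) = 4
1/(56291 + W(0 - 72, -316)) = 1/(56291 + 4) = 1/56295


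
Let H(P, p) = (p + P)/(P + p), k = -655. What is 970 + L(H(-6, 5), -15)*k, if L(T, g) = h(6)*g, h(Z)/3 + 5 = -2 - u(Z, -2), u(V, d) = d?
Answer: -146405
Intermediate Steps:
H(P, p) = 1 (H(P, p) = (P + p)/(P + p) = 1)
h(Z) = -15 (h(Z) = -15 + 3*(-2 - 1*(-2)) = -15 + 3*(-2 + 2) = -15 + 3*0 = -15 + 0 = -15)
L(T, g) = -15*g
970 + L(H(-6, 5), -15)*k = 970 - 15*(-15)*(-655) = 970 + 225*(-655) = 970 - 147375 = -146405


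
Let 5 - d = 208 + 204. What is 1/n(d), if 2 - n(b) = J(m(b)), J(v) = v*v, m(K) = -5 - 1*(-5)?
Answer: 1/2 ≈ 0.50000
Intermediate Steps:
m(K) = 0 (m(K) = -5 + 5 = 0)
d = -407 (d = 5 - (208 + 204) = 5 - 1*412 = 5 - 412 = -407)
J(v) = v**2
n(b) = 2 (n(b) = 2 - 1*0**2 = 2 - 1*0 = 2 + 0 = 2)
1/n(d) = 1/2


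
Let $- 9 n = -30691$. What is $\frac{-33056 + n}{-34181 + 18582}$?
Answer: $\frac{266813}{140391} \approx 1.9005$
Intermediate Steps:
$n = \frac{30691}{9}$ ($n = \left(- \frac{1}{9}\right) \left(-30691\right) = \frac{30691}{9} \approx 3410.1$)
$\frac{-33056 + n}{-34181 + 18582} = \frac{-33056 + \frac{30691}{9}}{-34181 + 18582} = - \frac{266813}{9 \left(-15599\right)} = \left(- \frac{266813}{9}\right) \left(- \frac{1}{15599}\right) = \frac{266813}{140391}$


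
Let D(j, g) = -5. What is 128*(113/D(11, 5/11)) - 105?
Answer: -14989/5 ≈ -2997.8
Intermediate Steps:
128*(113/D(11, 5/11)) - 105 = 128*(113/(-5)) - 105 = 128*(113*(-⅕)) - 105 = 128*(-113/5) - 105 = -14464/5 - 105 = -14989/5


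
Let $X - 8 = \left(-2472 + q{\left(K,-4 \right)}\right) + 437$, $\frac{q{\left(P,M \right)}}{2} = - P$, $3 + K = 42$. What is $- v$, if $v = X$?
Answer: $2105$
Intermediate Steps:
$K = 39$ ($K = -3 + 42 = 39$)
$q{\left(P,M \right)} = - 2 P$ ($q{\left(P,M \right)} = 2 \left(- P\right) = - 2 P$)
$X = -2105$ ($X = 8 + \left(\left(-2472 - 78\right) + 437\right) = 8 + \left(-2550 + 437\right) = 8 - 2113 = -2105$)
$v = -2105$
$- v = \left(-1\right) \left(-2105\right) = 2105$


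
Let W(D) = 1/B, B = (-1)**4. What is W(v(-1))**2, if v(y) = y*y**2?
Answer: 1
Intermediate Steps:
B = 1
v(y) = y**3
W(D) = 1 (W(D) = 1/1 = 1)
W(v(-1))**2 = 1**2 = 1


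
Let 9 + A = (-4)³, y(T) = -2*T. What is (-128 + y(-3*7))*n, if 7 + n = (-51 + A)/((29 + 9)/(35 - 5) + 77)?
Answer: 433354/587 ≈ 738.25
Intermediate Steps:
A = -73 (A = -9 + (-4)³ = -9 - 64 = -73)
n = -5039/587 (n = -7 + (-51 - 73)/((29 + 9)/(35 - 5) + 77) = -7 - 124/(38/30 + 77) = -7 - 124/(38*(1/30) + 77) = -7 - 124/(19/15 + 77) = -7 - 124/1174/15 = -7 - 124*15/1174 = -7 - 930/587 = -5039/587 ≈ -8.5843)
(-128 + y(-3*7))*n = (-128 - (-6)*7)*(-5039/587) = (-128 - 2*(-21))*(-5039/587) = (-128 + 42)*(-5039/587) = -86*(-5039/587) = 433354/587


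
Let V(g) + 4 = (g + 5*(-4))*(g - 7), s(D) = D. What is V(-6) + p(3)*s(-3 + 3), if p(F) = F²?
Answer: 334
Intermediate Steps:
V(g) = -4 + (-20 + g)*(-7 + g) (V(g) = -4 + (g + 5*(-4))*(g - 7) = -4 + (g - 20)*(-7 + g) = -4 + (-20 + g)*(-7 + g))
V(-6) + p(3)*s(-3 + 3) = (136 + (-6)² - 27*(-6)) + 3²*(-3 + 3) = (136 + 36 + 162) + 9*0 = 334 + 0 = 334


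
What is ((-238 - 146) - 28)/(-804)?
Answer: 103/201 ≈ 0.51244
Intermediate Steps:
((-238 - 146) - 28)/(-804) = (-384 - 28)*(-1/804) = -412*(-1/804) = 103/201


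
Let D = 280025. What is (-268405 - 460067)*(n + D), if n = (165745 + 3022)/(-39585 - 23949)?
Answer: -2160033556651196/10589 ≈ -2.0399e+11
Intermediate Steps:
n = -168767/63534 (n = 168767/(-63534) = 168767*(-1/63534) = -168767/63534 ≈ -2.6563)
(-268405 - 460067)*(n + D) = (-268405 - 460067)*(-168767/63534 + 280025) = -728472*17790939583/63534 = -2160033556651196/10589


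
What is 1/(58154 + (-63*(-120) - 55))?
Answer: 1/65659 ≈ 1.5230e-5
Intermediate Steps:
1/(58154 + (-63*(-120) - 55)) = 1/(58154 + (7560 - 55)) = 1/(58154 + 7505) = 1/65659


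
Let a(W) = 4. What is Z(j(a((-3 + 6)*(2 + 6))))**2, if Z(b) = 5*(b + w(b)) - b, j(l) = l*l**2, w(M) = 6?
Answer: 81796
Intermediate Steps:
j(l) = l**3
Z(b) = 30 + 4*b (Z(b) = 5*(b + 6) - b = 5*(6 + b) - b = (30 + 5*b) - b = 30 + 4*b)
Z(j(a((-3 + 6)*(2 + 6))))**2 = (30 + 4*4**3)**2 = (30 + 4*64)**2 = (30 + 256)**2 = 286**2 = 81796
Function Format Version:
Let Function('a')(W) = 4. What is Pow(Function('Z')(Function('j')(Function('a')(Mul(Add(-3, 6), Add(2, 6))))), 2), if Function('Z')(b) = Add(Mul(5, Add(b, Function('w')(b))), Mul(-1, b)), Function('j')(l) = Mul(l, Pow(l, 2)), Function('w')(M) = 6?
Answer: 81796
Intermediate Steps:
Function('j')(l) = Pow(l, 3)
Function('Z')(b) = Add(30, Mul(4, b)) (Function('Z')(b) = Add(Mul(5, Add(b, 6)), Mul(-1, b)) = Add(Mul(5, Add(6, b)), Mul(-1, b)) = Add(Add(30, Mul(5, b)), Mul(-1, b)) = Add(30, Mul(4, b)))
Pow(Function('Z')(Function('j')(Function('a')(Mul(Add(-3, 6), Add(2, 6))))), 2) = Pow(Add(30, Mul(4, Pow(4, 3))), 2) = Pow(Add(30, Mul(4, 64)), 2) = Pow(Add(30, 256), 2) = Pow(286, 2) = 81796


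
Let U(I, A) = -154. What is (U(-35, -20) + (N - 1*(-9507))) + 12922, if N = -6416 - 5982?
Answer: 9877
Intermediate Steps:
N = -12398
(U(-35, -20) + (N - 1*(-9507))) + 12922 = (-154 + (-12398 - 1*(-9507))) + 12922 = (-154 + (-12398 + 9507)) + 12922 = (-154 - 2891) + 12922 = -3045 + 12922 = 9877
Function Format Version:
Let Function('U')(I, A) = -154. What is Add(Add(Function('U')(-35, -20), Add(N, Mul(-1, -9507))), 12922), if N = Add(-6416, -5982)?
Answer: 9877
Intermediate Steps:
N = -12398
Add(Add(Function('U')(-35, -20), Add(N, Mul(-1, -9507))), 12922) = Add(Add(-154, Add(-12398, Mul(-1, -9507))), 12922) = Add(Add(-154, Add(-12398, 9507)), 12922) = Add(Add(-154, -2891), 12922) = Add(-3045, 12922) = 9877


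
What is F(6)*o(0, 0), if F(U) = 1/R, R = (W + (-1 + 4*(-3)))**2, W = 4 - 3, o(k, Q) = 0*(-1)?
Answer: 0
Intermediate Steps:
o(k, Q) = 0
W = 1
R = 144 (R = (1 + (-1 + 4*(-3)))**2 = (1 + (-1 - 12))**2 = (1 - 13)**2 = (-12)**2 = 144)
F(U) = 1/144
F(6)*o(0, 0) = (1/144)*0 = 0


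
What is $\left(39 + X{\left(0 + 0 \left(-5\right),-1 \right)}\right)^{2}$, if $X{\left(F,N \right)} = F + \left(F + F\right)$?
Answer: $1521$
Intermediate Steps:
$X{\left(F,N \right)} = 3 F$ ($X{\left(F,N \right)} = F + 2 F = 3 F$)
$\left(39 + X{\left(0 + 0 \left(-5\right),-1 \right)}\right)^{2} = \left(39 + 3 \left(0 + 0 \left(-5\right)\right)\right)^{2} = \left(39 + 3 \left(0 + 0\right)\right)^{2} = \left(39 + 3 \cdot 0\right)^{2} = \left(39 + 0\right)^{2} = 39^{2} = 1521$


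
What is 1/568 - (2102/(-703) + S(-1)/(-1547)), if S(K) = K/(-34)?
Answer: 31418010713/10501295896 ≈ 2.9918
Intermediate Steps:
S(K) = -K/34 (S(K) = K*(-1/34) = -K/34)
1/568 - (2102/(-703) + S(-1)/(-1547)) = 1/568 - (2102/(-703) - 1/34*(-1)/(-1547)) = 1/568 - (2102*(-1/703) + (1/34)*(-1/1547)) = 1/568 - (-2102/703 - 1/52598) = 1/568 - 1*(-110561699/36976394) = 1/568 + 110561699/36976394 = 31418010713/10501295896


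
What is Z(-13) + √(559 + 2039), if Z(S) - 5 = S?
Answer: -8 + √2598 ≈ 42.971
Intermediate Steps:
Z(S) = 5 + S
Z(-13) + √(559 + 2039) = (5 - 13) + √(559 + 2039) = -8 + √2598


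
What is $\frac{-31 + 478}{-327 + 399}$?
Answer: $\frac{149}{24} \approx 6.2083$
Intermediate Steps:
$\frac{-31 + 478}{-327 + 399} = \frac{447}{72} = 447 \cdot \frac{1}{72} = \frac{149}{24}$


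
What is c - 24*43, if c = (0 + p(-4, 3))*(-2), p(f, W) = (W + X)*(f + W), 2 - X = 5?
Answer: -1032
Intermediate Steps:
X = -3 (X = 2 - 1*5 = 2 - 5 = -3)
p(f, W) = (-3 + W)*(W + f) (p(f, W) = (W - 3)*(f + W) = (-3 + W)*(W + f))
c = 0 (c = (0 + (3² - 3*3 - 3*(-4) + 3*(-4)))*(-2) = (0 + (9 - 9 + 12 - 12))*(-2) = (0 + 0)*(-2) = 0*(-2) = 0)
c - 24*43 = 0 - 24*43 = 0 - 1032 = -1032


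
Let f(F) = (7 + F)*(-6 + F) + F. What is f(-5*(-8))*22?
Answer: 36036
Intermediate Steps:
f(F) = F + (-6 + F)*(7 + F) (f(F) = (-6 + F)*(7 + F) + F = F + (-6 + F)*(7 + F))
f(-5*(-8))*22 = (-42 + (-5*(-8))² + 2*(-5*(-8)))*22 = (-42 + 40² + 2*40)*22 = (-42 + 1600 + 80)*22 = 1638*22 = 36036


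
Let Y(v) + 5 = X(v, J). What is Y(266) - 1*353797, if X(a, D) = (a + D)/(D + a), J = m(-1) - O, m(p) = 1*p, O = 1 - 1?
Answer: -353801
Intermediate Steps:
O = 0
m(p) = p
J = -1 (J = -1 - 1*0 = -1 + 0 = -1)
X(a, D) = 1 (X(a, D) = (D + a)/(D + a) = 1)
Y(v) = -4 (Y(v) = -5 + 1 = -4)
Y(266) - 1*353797 = -4 - 1*353797 = -4 - 353797 = -353801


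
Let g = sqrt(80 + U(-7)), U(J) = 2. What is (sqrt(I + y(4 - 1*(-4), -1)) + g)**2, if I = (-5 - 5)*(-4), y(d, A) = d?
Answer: 130 + 8*sqrt(246) ≈ 255.48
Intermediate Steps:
g = sqrt(82) (g = sqrt(80 + 2) = sqrt(82) ≈ 9.0554)
I = 40 (I = -10*(-4) = 40)
(sqrt(I + y(4 - 1*(-4), -1)) + g)**2 = (sqrt(40 + (4 - 1*(-4))) + sqrt(82))**2 = (sqrt(40 + (4 + 4)) + sqrt(82))**2 = (sqrt(40 + 8) + sqrt(82))**2 = (sqrt(48) + sqrt(82))**2 = (4*sqrt(3) + sqrt(82))**2 = (sqrt(82) + 4*sqrt(3))**2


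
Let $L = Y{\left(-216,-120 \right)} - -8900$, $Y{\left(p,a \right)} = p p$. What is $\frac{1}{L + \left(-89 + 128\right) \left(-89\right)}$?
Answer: $\frac{1}{52085} \approx 1.9199 \cdot 10^{-5}$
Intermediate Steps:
$Y{\left(p,a \right)} = p^{2}$
$L = 55556$ ($L = \left(-216\right)^{2} - -8900 = 46656 + 8900 = 55556$)
$\frac{1}{L + \left(-89 + 128\right) \left(-89\right)} = \frac{1}{55556 + \left(-89 + 128\right) \left(-89\right)} = \frac{1}{55556 + 39 \left(-89\right)} = \frac{1}{55556 - 3471} = \frac{1}{52085}$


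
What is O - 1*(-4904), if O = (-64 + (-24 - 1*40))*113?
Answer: -9560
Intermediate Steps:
O = -14464 (O = (-64 + (-24 - 40))*113 = (-64 - 64)*113 = -128*113 = -14464)
O - 1*(-4904) = -14464 - 1*(-4904) = -14464 + 4904 = -9560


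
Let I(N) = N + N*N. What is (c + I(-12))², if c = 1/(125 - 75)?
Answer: 43573201/2500 ≈ 17429.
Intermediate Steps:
c = 1/50 ≈ 0.020000
I(N) = N + N²
(c + I(-12))² = (1/50 - 12*(1 - 12))² = (1/50 - 12*(-11))² = (1/50 + 132)² = (6601/50)² = 43573201/2500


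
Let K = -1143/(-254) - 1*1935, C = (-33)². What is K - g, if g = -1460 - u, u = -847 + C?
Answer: -457/2 ≈ -228.50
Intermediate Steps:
C = 1089
u = 242 (u = -847 + 1089 = 242)
g = -1702 (g = -1460 - 1*242 = -1460 - 242 = -1702)
K = -3861/2 (K = -1143*(-1/254) - 1935 = 9/2 - 1935 = -3861/2 ≈ -1930.5)
K - g = -3861/2 - 1*(-1702) = -3861/2 + 1702 = -457/2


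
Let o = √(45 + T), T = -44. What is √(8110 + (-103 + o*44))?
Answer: √8051 ≈ 89.727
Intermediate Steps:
o = 1 (o = √(45 - 44) = √1 = 1)
√(8110 + (-103 + o*44)) = √(8110 + (-103 + 1*44)) = √(8110 + (-103 + 44)) = √(8110 - 59) = √8051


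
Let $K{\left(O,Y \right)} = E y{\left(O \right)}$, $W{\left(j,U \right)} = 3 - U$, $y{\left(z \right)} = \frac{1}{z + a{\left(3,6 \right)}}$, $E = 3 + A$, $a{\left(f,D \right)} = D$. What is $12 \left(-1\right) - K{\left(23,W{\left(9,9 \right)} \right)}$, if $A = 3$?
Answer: $- \frac{354}{29} \approx -12.207$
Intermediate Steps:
$E = 6$ ($E = 3 + 3 = 6$)
$y{\left(z \right)} = \frac{1}{6 + z}$ ($y{\left(z \right)} = \frac{1}{z + 6} = \frac{1}{6 + z}$)
$K{\left(O,Y \right)} = \frac{6}{6 + O}$
$12 \left(-1\right) - K{\left(23,W{\left(9,9 \right)} \right)} = 12 \left(-1\right) - \frac{6}{6 + 23} = -12 - \frac{6}{29} = - \frac{354}{29}$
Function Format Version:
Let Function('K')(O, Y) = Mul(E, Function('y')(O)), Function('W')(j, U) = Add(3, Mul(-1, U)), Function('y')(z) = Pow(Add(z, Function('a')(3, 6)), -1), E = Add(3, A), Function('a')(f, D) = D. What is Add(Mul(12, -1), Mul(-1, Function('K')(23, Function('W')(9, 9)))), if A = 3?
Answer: Rational(-354, 29) ≈ -12.207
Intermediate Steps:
E = 6 (E = Add(3, 3) = 6)
Function('y')(z) = Pow(Add(6, z), -1) (Function('y')(z) = Pow(Add(z, 6), -1) = Pow(Add(6, z), -1))
Function('K')(O, Y) = Mul(6, Pow(Add(6, O), -1))
Add(Mul(12, -1), Mul(-1, Function('K')(23, Function('W')(9, 9)))) = Add(Mul(12, -1), Mul(-1, Mul(6, Pow(Add(6, 23), -1)))) = Add(-12, Mul(-1, Mul(6, Pow(29, -1)))) = Add(-12, Mul(-1, Mul(6, Rational(1, 29)))) = Add(-12, Mul(-1, Rational(6, 29))) = Add(-12, Rational(-6, 29)) = Rational(-354, 29)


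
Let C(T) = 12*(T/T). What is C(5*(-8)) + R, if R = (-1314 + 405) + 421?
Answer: -476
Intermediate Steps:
C(T) = 12 (C(T) = 12*1 = 12)
R = -488 (R = -909 + 421 = -488)
C(5*(-8)) + R = 12 - 488 = -476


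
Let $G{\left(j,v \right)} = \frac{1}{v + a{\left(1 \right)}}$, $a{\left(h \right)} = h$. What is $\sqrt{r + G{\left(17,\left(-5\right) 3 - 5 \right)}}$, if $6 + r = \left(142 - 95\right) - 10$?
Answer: $\frac{14 \sqrt{57}}{19} \approx 5.563$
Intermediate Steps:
$G{\left(j,v \right)} = \frac{1}{1 + v}$ ($G{\left(j,v \right)} = \frac{1}{v + 1} = \frac{1}{1 + v}$)
$r = 31$ ($r = -6 + \left(\left(142 - 95\right) - 10\right) = -6 + \left(47 - 10\right) = -6 + 37 = 31$)
$\sqrt{r + G{\left(17,\left(-5\right) 3 - 5 \right)}} = \sqrt{31 + \frac{1}{1 - 20}} = \sqrt{31 + \frac{1}{-19}} = \sqrt{31 - \frac{1}{19}} = \sqrt{\frac{588}{19}} = \frac{14 \sqrt{57}}{19}$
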